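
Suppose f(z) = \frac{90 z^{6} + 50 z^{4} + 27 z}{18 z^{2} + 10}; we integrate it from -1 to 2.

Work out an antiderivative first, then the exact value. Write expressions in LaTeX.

Antiderivative: F(z) = z^{5} + \frac{3 \log{\left(3 z^{2} + \frac{5}{3} \right)}}{4}; value = - \frac{3 \log{\left(\frac{14}{3} \right)}}{4} + \frac{3 \log{\left(\frac{41}{3} \right)}}{4} + 33

Since d/dz undoes antidifferentiation here, F'(z) = f(z) is required of F(z).
F(z) = z^{5} + \frac{3 \log{\left(3 z^{2} + \frac{5}{3} \right)}}{4} is an antiderivative of f.
Check: d/dz[z^{5} + \frac{3 \log{\left(3 z^{2} + \frac{5}{3} \right)}}{4}] = \frac{90 z^{6} + 50 z^{4} + 27 z}{18 z^{2} + 10} = f(z).
F(2) = \frac{3 \log{\left(\frac{41}{3} \right)}}{4} + 32; F(-1) = -1 + \frac{3 \log{\left(\frac{14}{3} \right)}}{4}.
Integral = F(2) - F(-1) = - \frac{3 \log{\left(\frac{14}{3} \right)}}{4} + \frac{3 \log{\left(\frac{41}{3} \right)}}{4} + 33.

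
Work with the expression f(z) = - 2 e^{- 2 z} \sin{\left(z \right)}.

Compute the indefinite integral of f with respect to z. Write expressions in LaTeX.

Whatever form F(z) takes, F'(z) = f(z) is non-negotiable.
Check: d/dz[\frac{4 e^{- 2 z} \sin{\left(z \right)}}{5} + \frac{2 e^{- 2 z} \cos{\left(z \right)}}{5}] = - 2 e^{- 2 z} \sin{\left(z \right)} = f(z).

F(z) = \frac{4 e^{- 2 z} \sin{\left(z \right)}}{5} + \frac{2 e^{- 2 z} \cos{\left(z \right)}}{5} + C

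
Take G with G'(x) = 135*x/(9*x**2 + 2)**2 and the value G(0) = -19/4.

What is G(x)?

The substitution u = 3*x**2/2 + 1/3 works: G'(x) is exactly (dG/du)*(du/dx) for that inner function.
A general antiderivative is -5/(4*(3*x**2/2 + 1/3)) + C.
The condition gives C = -19/4 - (-15/4) = -1.
So G(x) = (-18*x**2 - 19)/(18*x**2 + 4).
Check: d/dx[(-18*x**2 - 19)/(18*x**2 + 4)] = 135*x/(81*x**4 + 36*x**2 + 4), which equals G'(x).

G(x) = (-18*x**2 - 19)/(18*x**2 + 4)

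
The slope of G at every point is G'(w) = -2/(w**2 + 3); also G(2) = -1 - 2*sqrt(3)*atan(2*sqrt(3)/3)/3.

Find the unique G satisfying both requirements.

G(w) = -2*sqrt(3)*atan(sqrt(3)*w/3)/3 - 1

For G(w) to be correct, d/dw[G] must agree with the stated G'(w) identically.
A general antiderivative is -2*sqrt(3)*atan(sqrt(3)*w/3)/3 + C.
The condition gives C = -1 - 2*sqrt(3)*atan(2*sqrt(3)/3)/3 - (-2*sqrt(3)*atan(2*sqrt(3)/3)/3) = -1.
So G(w) = -2*sqrt(3)*atan(sqrt(3)*w/3)/3 - 1.
Check: d/dw[-2*sqrt(3)*atan(sqrt(3)*w/3)/3 - 1] = -2/(w**2 + 3) = G'(w).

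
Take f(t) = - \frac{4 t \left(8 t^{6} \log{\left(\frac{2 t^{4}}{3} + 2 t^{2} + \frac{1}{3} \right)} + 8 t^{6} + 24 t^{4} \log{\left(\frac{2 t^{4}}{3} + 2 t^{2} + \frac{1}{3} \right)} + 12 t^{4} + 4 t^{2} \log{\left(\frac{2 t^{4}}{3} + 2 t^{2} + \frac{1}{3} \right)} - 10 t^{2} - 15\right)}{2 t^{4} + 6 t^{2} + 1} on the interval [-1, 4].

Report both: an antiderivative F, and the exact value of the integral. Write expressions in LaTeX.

f has the shape u'v + uv' for u = 5 - 4 t^{4} and v = \log{\left(\frac{2 t^{4}}{3} + 2 t^{2} + \frac{1}{3} \right)} — it is the derivative of the product u*v.
F(t) = - \left(4 t^{4} - 5\right) \log{\left(\frac{2 t^{4}}{3} + 2 t^{2} + \frac{1}{3} \right)} is an antiderivative of f.
Check: d/dt[- \left(4 t^{4} - 5\right) \log{\left(\frac{2 t^{4}}{3} + 2 t^{2} + \frac{1}{3} \right)}] = \frac{- 32 t^{7} \log{\left(\frac{2 t^{4}}{3} + 2 t^{2} + \frac{1}{3} \right)} - 32 t^{7} - 96 t^{5} \log{\left(\frac{2 t^{4}}{3} + 2 t^{2} + \frac{1}{3} \right)} - 48 t^{5} - 16 t^{3} \log{\left(\frac{2 t^{4}}{3} + 2 t^{2} + \frac{1}{3} \right)} + 40 t^{3} + 60 t}{2 t^{4} + 6 t^{2} + 1}, which equals f(t).
F(4) = - 1019 \log{\left(203 \right)}; F(-1) = \log{\left(3 \right)}.
Integral = F(4) - F(-1) = - 1019 \log{\left(203 \right)} - \log{\left(3 \right)}.

Antiderivative: F(t) = - \left(4 t^{4} - 5\right) \log{\left(\frac{2 t^{4}}{3} + 2 t^{2} + \frac{1}{3} \right)}; value = - 1019 \log{\left(203 \right)} - \log{\left(3 \right)}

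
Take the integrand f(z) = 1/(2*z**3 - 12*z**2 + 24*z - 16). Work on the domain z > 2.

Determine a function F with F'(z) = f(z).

An antiderivative is F(z) = -1/(2*z - 4)**2.

Recover f(z) by differentiating a candidate F(z); any mismatch rules it out.
Check: d/dz[-1/(2*z - 4)**2] = 1/(2*z**3 - 12*z**2 + 24*z - 16) = f(z).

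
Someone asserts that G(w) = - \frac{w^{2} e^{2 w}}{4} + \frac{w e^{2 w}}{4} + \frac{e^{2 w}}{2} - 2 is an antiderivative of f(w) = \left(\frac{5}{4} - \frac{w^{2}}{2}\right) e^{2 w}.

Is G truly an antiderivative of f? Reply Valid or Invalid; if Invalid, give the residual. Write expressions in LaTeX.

Valid: G'(w) = f(w).

d/dw[G] = - \frac{w^{2} e^{2 w}}{2} + \frac{5 e^{2 w}}{4}
This equals f(w) exactly, so the claim holds.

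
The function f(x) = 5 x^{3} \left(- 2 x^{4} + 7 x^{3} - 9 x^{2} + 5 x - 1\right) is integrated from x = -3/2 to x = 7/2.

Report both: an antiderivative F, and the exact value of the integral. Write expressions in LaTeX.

The substitution u = - x^{2} + x works: f is exactly (dF/du)*(du/dx) for that inner function.
F(x) = - \frac{5 x^{4} \left(x - 1\right)^{4}}{4} is an antiderivative of f.
Check: d/dx[- \frac{5 x^{4} \left(x - 1\right)^{4}}{4}] = - 10 x^{7} + 35 x^{6} - 45 x^{5} + 25 x^{4} - 5 x^{3}, which equals f(x).
F(7/2) = - \frac{7503125}{1024}; F(-3/2) = - \frac{253125}{1024}.
Integral = F(7/2) - F(-3/2) = - \frac{453125}{64}.

Antiderivative: F(x) = - \frac{5 x^{4} \left(x - 1\right)^{4}}{4}; value = - \frac{453125}{64}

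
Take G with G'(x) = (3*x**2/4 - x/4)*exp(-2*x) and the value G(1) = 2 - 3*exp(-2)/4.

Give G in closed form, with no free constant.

G(x) = (-3*x**2 - 2*x + 16*exp(2*x) - 1)*exp(-2*x)/8

Recognize the product-rule pattern: G'(x) = u'v + uv' with u = -3*x**2/8 - x/4 - 1/8, v = exp(-2*x), so integration by parts undoes it.
A general antiderivative is (-3*x**2 - 2*x - 1)*exp(-2*x)/8 + C.
The condition gives C = 2 - 3*exp(-2)/4 - (-3*exp(-2)/4) = 2.
So G(x) = (-3*x**2 - 2*x + 16*exp(2*x) - 1)*exp(-2*x)/8.
Check: d/dx[(-3*x**2 - 2*x + 16*exp(2*x) - 1)*exp(-2*x)/8] = (3*x**2 - x)*exp(-2*x)/4, which equals G'(x).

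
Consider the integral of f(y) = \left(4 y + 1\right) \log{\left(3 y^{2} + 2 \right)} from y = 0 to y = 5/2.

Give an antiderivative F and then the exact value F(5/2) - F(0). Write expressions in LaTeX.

Antiderivative: F(y) = \frac{- 6 y^{2} + 3 y \left(2 y + 1\right) \log{\left(3 y^{2} + 2 \right)} - 6 y + 4 \log{\left(y^{2} + \frac{2}{3} \right)} + 2 \sqrt{6} \operatorname{atan}{\left(\frac{\sqrt{6} y}{2} \right)}}{3}; value = - \frac{35}{2} - \frac{4 \log{\left(\frac{2}{3} \right)}}{3} + \frac{2 \sqrt{6} \operatorname{atan}{\left(\frac{5 \sqrt{6}}{4} \right)}}{3} + \frac{4 \log{\left(\frac{83}{12} \right)}}{3} + 15 \log{\left(\frac{83}{4} \right)}

Recover f(y) by differentiating a candidate F(y); any mismatch rules it out.
F(y) = \frac{- 6 y^{2} + 3 y \left(2 y + 1\right) \log{\left(3 y^{2} + 2 \right)} - 6 y + 4 \log{\left(y^{2} + \frac{2}{3} \right)} + 2 \sqrt{6} \operatorname{atan}{\left(\frac{\sqrt{6} y}{2} \right)}}{3} is an antiderivative of f.
Check: d/dy[\frac{- 6 y^{2} + 3 y \left(2 y + 1\right) \log{\left(3 y^{2} + 2 \right)} - 6 y + 4 \log{\left(y^{2} + \frac{2}{3} \right)} + 2 \sqrt{6} \operatorname{atan}{\left(\frac{\sqrt{6} y}{2} \right)}}{3}] = 4 y \log{\left(3 y^{2} + 2 \right)} + \log{\left(3 y^{2} + 2 \right)}, which equals f(y).
F(5/2) = - \frac{35}{2} + \frac{2 \sqrt{6} \operatorname{atan}{\left(\frac{5 \sqrt{6}}{4} \right)}}{3} + \frac{4 \log{\left(\frac{83}{12} \right)}}{3} + 15 \log{\left(\frac{83}{4} \right)}; F(0) = \frac{4 \log{\left(\frac{2}{3} \right)}}{3}.
Integral = F(5/2) - F(0) = - \frac{35}{2} - \frac{4 \log{\left(\frac{2}{3} \right)}}{3} + \frac{2 \sqrt{6} \operatorname{atan}{\left(\frac{5 \sqrt{6}}{4} \right)}}{3} + \frac{4 \log{\left(\frac{83}{12} \right)}}{3} + 15 \log{\left(\frac{83}{4} \right)}.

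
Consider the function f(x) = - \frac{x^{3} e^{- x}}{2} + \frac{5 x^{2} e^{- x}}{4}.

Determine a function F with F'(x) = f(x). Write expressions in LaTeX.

An antiderivative is F(x) = \frac{x^{3} e^{- x}}{2} + \frac{x^{2} e^{- x}}{4} + \frac{x e^{- x}}{2} + \frac{e^{- x}}{2}.

Recognize the product-rule pattern: f = u'v + uv' with u = \frac{x^{3}}{2} + \frac{x^{2}}{4} + \frac{x}{2} + \frac{1}{2}, v = e^{- x}, so integration by parts undoes it.
Check: d/dx[\frac{x^{3} e^{- x}}{2} + \frac{x^{2} e^{- x}}{4} + \frac{x e^{- x}}{2} + \frac{e^{- x}}{2}] = \frac{\left(- 2 x^{3} + 5 x^{2}\right) e^{- x}}{4}, which equals f(x).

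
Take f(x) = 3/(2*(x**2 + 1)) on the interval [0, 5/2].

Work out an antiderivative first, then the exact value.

Antiderivative: F(x) = 3*atan(x)/2; value = 3*atan(5/2)/2

Any candidate F(x) must reproduce f(x) exactly when differentiated.
F(x) = 3*atan(x)/2 is an antiderivative of f.
Check: d/dx[3*atan(x)/2] = 3/(2*x**2 + 2), which equals f(x).
F(5/2) = 3*atan(5/2)/2; F(0) = 0.
Integral = F(5/2) - F(0) = 3*atan(5/2)/2.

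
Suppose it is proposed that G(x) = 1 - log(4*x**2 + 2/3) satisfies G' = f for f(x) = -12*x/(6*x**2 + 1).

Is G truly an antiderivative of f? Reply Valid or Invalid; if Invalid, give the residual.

d/dx[G] = -12*x/(6*x**2 + 1)
This equals f(x) exactly, so the claim holds.

Valid - differentiating G returns exactly f.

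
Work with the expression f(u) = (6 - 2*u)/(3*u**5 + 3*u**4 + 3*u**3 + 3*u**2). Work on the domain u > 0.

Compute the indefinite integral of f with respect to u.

The denominator factors as 3*u**2*(u + 1)*(u**2 + 1); partial fractions split f into directly integrable pieces: 2*(2*u - 1)/(3*(u**2 + 1)) + 4/(3*(u + 1)) - 8/(3*u) + 2/u**2.
Check: d/du[2*(-4*u*log(u) + 2*u*log(u + 1) + u*log(u**2 + 1) - u*atan(u) - 3)/(3*u)] = (6 - 2*u)/(3*u**5 + 3*u**4 + 3*u**3 + 3*u**2) = f(u).

F(u) = 2*(-4*u*log(u) + 2*u*log(u + 1) + u*log(u**2 + 1) - u*atan(u) - 3)/(3*u) + C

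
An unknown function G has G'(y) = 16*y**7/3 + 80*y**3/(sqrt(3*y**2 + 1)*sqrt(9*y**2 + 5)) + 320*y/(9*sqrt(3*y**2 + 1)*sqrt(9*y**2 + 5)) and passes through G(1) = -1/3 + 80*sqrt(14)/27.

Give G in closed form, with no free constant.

Integrate term by term and add the pieces.
A general antiderivative is 2*y**8/3 + 20*sqrt(3*y**2 + 5/3)*sqrt(4*y**2 + 4/3)/9 + C.
The condition gives C = -1/3 + 80*sqrt(14)/27 - (2/3 + 80*sqrt(14)/27) = -1.
So G(y) = 2*y**8/3 + 20*sqrt(3*y**2 + 5/3)*sqrt(4*y**2 + 4/3)/9 - 1.
Check: d/dy[2*y**8/3 + 20*sqrt(3*y**2 + 5/3)*sqrt(4*y**2 + 4/3)/9 - 1] = (48*y**7*sqrt(3*y**2 + 1)*sqrt(9*y**2 + 5) + 720*y**3 + 320*y)/(9*sqrt(3*y**2 + 1)*sqrt(9*y**2 + 5)), which equals G'(y).

G(y) = 2*y**8/3 + 20*sqrt(3*y**2 + 5/3)*sqrt(4*y**2 + 4/3)/9 - 1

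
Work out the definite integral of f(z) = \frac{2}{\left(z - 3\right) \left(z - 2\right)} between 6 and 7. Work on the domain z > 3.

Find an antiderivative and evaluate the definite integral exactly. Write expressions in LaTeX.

Antiderivative: F(z) = 2 \log{\left(z - 3 \right)} - 2 \log{\left(z - 2 \right)}; value = - 2 \log{\left(5 \right)} - 2 \log{\left(3 \right)} + 4 \log{\left(4 \right)}

The denominator factors as \left(z - 3\right) \left(z - 2\right); partial fractions split f into directly integrable pieces: - \frac{2}{z - 2} + \frac{2}{z - 3}.
F(z) = 2 \log{\left(z - 3 \right)} - 2 \log{\left(z - 2 \right)} is an antiderivative of f.
Check: d/dz[2 \log{\left(z - 3 \right)} - 2 \log{\left(z - 2 \right)}] = \frac{2}{z^{2} - 5 z + 6}, which equals f(z).
F(7) = - 2 \log{\left(5 \right)} + 2 \log{\left(4 \right)}; F(6) = - 2 \log{\left(4 \right)} + 2 \log{\left(3 \right)}.
Integral = F(7) - F(6) = - 2 \log{\left(5 \right)} - 2 \log{\left(3 \right)} + 4 \log{\left(4 \right)}.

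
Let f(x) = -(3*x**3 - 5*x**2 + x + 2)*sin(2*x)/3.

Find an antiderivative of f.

Since d/dx undoes antidifferentiation here, F'(x) = f(x) is required of F(x).
Check: d/dx[(12*x**3*cos(2*x) - 18*x**2*sin(2*x) - 20*x**2*cos(2*x) + 20*x*sin(2*x) - 14*x*cos(2*x) + 7*sin(2*x) + 18*cos(2*x))/24] = -x**3*sin(2*x) + 5*x**2*sin(2*x)/3 - x*sin(2*x)/3 - 2*sin(2*x)/3, which equals f(x).

An antiderivative is F(x) = (12*x**3*cos(2*x) - 18*x**2*sin(2*x) - 20*x**2*cos(2*x) + 20*x*sin(2*x) - 14*x*cos(2*x) + 7*sin(2*x) + 18*cos(2*x))/24.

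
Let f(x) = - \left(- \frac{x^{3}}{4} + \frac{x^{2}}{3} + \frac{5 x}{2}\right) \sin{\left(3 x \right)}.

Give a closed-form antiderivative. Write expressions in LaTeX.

Any candidate F(x) must reproduce f(x) exactly when differentiated.
Check: d/dx[- \frac{x^{3} \cos{\left(3 x \right)}}{12} + \frac{x^{2} \sin{\left(3 x \right)}}{12} + \frac{x^{2} \cos{\left(3 x \right)}}{9} - \frac{2 x \sin{\left(3 x \right)}}{27} + \frac{8 x \cos{\left(3 x \right)}}{9} - \frac{8 \sin{\left(3 x \right)}}{27} - \frac{2 \cos{\left(3 x \right)}}{81}] = \frac{x^{3} \sin{\left(3 x \right)}}{4} - \frac{x^{2} \sin{\left(3 x \right)}}{3} - \frac{5 x \sin{\left(3 x \right)}}{2}, which equals f(x).

An antiderivative is F(x) = - \frac{x^{3} \cos{\left(3 x \right)}}{12} + \frac{x^{2} \sin{\left(3 x \right)}}{12} + \frac{x^{2} \cos{\left(3 x \right)}}{9} - \frac{2 x \sin{\left(3 x \right)}}{27} + \frac{8 x \cos{\left(3 x \right)}}{9} - \frac{8 \sin{\left(3 x \right)}}{27} - \frac{2 \cos{\left(3 x \right)}}{81}.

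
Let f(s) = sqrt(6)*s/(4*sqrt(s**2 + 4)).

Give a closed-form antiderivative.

An antiderivative is F(s) = sqrt(6)*sqrt(s**2 + 4)/4.

The substitution u = 3*s**2/2 + 6 works: f is exactly (dF/du)*(du/ds) for that inner function.
Check: d/ds[sqrt(6)*sqrt(s**2 + 4)/4] = sqrt(6)*s/(4*sqrt(s**2 + 4)) = f(s).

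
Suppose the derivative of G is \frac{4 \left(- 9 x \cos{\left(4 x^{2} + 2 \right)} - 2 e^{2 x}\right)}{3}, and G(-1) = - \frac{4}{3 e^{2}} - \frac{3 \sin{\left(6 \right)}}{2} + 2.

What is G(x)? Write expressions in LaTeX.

Check a candidate G(x) by differentiating: d/dx[G] must match the given G'(x).
A general antiderivative is - \frac{4 e^{2 x}}{3} - \frac{3 \sin{\left(4 x^{2} + 2 \right)}}{2} + C.
The condition gives C = - \frac{4}{3 e^{2}} - \frac{3 \sin{\left(6 \right)}}{2} + 2 - (- \frac{4}{3 e^{2}} - \frac{3 \sin{\left(6 \right)}}{2}) = 2.
So G(x) = - \frac{4 e^{2 x}}{3} - \frac{3 \sin{\left(4 x^{2} + 2 \right)}}{2} + 2.
Check: d/dx[- \frac{4 e^{2 x}}{3} - \frac{3 \sin{\left(4 x^{2} + 2 \right)}}{2} + 2] = - 12 x \cos{\left(4 x^{2} + 2 \right)} - \frac{8 e^{2 x}}{3}, which equals G'(x).

G(x) = - \frac{4 e^{2 x}}{3} - \frac{3 \sin{\left(4 x^{2} + 2 \right)}}{2} + 2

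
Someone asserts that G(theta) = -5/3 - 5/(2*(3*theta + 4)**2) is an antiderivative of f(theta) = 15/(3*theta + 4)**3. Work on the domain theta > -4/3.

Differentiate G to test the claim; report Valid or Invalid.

Valid - the claim checks out under differentiation.

d/dtheta[G] = 15/(27*theta**3 + 108*theta**2 + 144*theta + 64)
This equals f(theta) exactly, so the claim holds.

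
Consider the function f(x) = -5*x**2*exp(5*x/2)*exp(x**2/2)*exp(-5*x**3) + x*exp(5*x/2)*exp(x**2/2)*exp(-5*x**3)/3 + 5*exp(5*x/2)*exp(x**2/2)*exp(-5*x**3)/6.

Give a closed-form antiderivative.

An antiderivative is F(x) = exp(5*x/2)*exp(x**2/2)*exp(-5*x**3)/3.

The substitution u = -5*x**3 + x**2/2 + 5*x/2 works: f is exactly (dF/du)*(du/dx) for that inner function.
Check: d/dx[exp(5*x/2)*exp(x**2/2)*exp(-5*x**3)/3] = (-30*x**2*exp(5*x/2)*exp(x**2/2) + 2*x*exp(5*x/2)*exp(x**2/2) + 5*exp(5*x/2)*exp(x**2/2))*exp(-5*x**3)/6, which equals f(x).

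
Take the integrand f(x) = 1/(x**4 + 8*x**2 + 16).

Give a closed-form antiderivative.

Since d/dx undoes antidifferentiation here, F'(x) = f(x) is required of F(x).
Check: d/dx[(2*x + (x**2 + 4)*atan(x/2))/(16*(x**2 + 4))] = 1/(x**4 + 8*x**2 + 16) = f(x).

An antiderivative is F(x) = (2*x + (x**2 + 4)*atan(x/2))/(16*(x**2 + 4)).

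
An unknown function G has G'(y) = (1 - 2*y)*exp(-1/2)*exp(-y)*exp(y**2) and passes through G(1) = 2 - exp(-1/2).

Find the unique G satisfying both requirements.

G(y) = (2*exp(1/2)*exp(y)*exp(-y**2) - 1)*exp(-1/2)*exp(-y)*exp(y**2)

The substitution u = y**2 - y - 1/2 works: G'(y) is exactly (dG/du)*(du/dy) for that inner function.
A general antiderivative is -exp(y**2 - y - 1/2) + C.
The condition gives C = 2 - exp(-1/2) - (-exp(-1/2)) = 2.
So G(y) = (2*exp(1/2)*exp(y)*exp(-y**2) - 1)*exp(-1/2)*exp(-y)*exp(y**2).
Check: d/dy[(2*exp(1/2)*exp(y)*exp(-y**2) - 1)*exp(-1/2)*exp(-y)*exp(y**2)] = (-2*y*exp(y**2) + exp(y**2))*exp(-1/2)*exp(-y), which equals G'(y).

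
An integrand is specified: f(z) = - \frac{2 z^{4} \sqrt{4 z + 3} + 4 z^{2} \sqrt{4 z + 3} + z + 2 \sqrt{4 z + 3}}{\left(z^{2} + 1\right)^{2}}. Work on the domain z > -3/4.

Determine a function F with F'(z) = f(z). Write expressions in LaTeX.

An antiderivative is F(z) = - \frac{8 z^{3} \sqrt{4 z + 3} + 6 z^{2} \sqrt{4 z + 3} + 8 z \sqrt{4 z + 3} + 6 \sqrt{4 z + 3} - 3}{6 \left(z^{2} + 1\right)}.

A first test for any F(z): its z-derivative must equal f(z) identically.
Check: d/dz[- \frac{8 z^{3} \sqrt{4 z + 3} + 6 z^{2} \sqrt{4 z + 3} + 8 z \sqrt{4 z + 3} + 6 \sqrt{4 z + 3} - 3}{6 \left(z^{2} + 1\right)}] = \frac{- 8 z^{5} - 6 z^{4} - 16 z^{3} - 12 z^{2} - z \sqrt{4 z + 3} - 8 z - 6}{z^{4} \sqrt{4 z + 3} + 2 z^{2} \sqrt{4 z + 3} + \sqrt{4 z + 3}}, which equals f(z).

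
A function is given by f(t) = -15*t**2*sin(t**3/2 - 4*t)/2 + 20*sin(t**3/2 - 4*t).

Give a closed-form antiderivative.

An antiderivative is F(t) = 5*cos(t**3/2 - 4*t).

The substitution u = t**3/2 - 4*t works: f is exactly (dF/du)*(du/dt) for that inner function.
Check: d/dt[5*cos(t**3/2 - 4*t)] = -15*t**2*sin(t**3/2 - 4*t)/2 + 20*sin(t**3/2 - 4*t) = f(t).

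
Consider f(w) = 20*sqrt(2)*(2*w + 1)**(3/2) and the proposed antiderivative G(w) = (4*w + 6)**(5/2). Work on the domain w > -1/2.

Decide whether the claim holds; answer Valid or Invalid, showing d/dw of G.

Invalid: d/dw[G] - f = -40*sqrt(2)*w*sqrt(2*w + 1) + 40*sqrt(2)*w*sqrt(2*w + 3) - 20*sqrt(2)*sqrt(2*w + 1) + 60*sqrt(2)*sqrt(2*w + 3), which is not 0.

d/dw[G] = 40*sqrt(2)*w*sqrt(2*w + 3) + 60*sqrt(2)*sqrt(2*w + 3)
d/dw[G] - f(w) = -40*sqrt(2)*w*sqrt(2*w + 1) + 40*sqrt(2)*w*sqrt(2*w + 3) - 20*sqrt(2)*sqrt(2*w + 1) + 60*sqrt(2)*sqrt(2*w + 3) != 0.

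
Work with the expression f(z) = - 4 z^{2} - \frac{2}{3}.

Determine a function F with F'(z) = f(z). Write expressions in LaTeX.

Recover f(z) by differentiating a candidate F(z); any mismatch rules it out.
Check: d/dz[\frac{2 z \left(- 2 z^{2} - 1\right)}{3}] = - 4 z^{2} - \frac{2}{3} = f(z).

An antiderivative is F(z) = \frac{2 z \left(- 2 z^{2} - 1\right)}{3}.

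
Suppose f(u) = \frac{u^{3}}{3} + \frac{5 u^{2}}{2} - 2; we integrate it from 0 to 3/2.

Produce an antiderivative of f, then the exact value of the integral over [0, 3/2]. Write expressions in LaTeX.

Integrate term by term and add the pieces.
F(u) = \frac{u^{4}}{12} + \frac{5 u^{3}}{6} - 2 u is an antiderivative of f.
Check: d/du[\frac{u^{4}}{12} + \frac{5 u^{3}}{6} - 2 u] = \frac{u^{3}}{3} + \frac{5 u^{2}}{2} - 2 = f(u).
F(3/2) = \frac{15}{64}; F(0) = 0.
Integral = F(3/2) - F(0) = \frac{15}{64}.

Antiderivative: F(u) = \frac{u^{4}}{12} + \frac{5 u^{3}}{6} - 2 u; value = \frac{15}{64}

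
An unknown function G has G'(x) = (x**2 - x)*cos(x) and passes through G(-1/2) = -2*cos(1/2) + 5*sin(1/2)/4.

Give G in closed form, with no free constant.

G(x) = x**2*sin(x) - x*sin(x) + 2*x*cos(x) - 2*sin(x) - cos(x)

Recover the given G'(x) by differentiating a candidate G(x); any mismatch rules it out.
A general antiderivative is x**2*sin(x) - x*sin(x) + 2*x*cos(x) - 2*sin(x) - cos(x) + C.
The condition gives C = -2*cos(1/2) + 5*sin(1/2)/4 - (-2*cos(1/2) + 5*sin(1/2)/4) = 0.
So G(x) = x**2*sin(x) - x*sin(x) + 2*x*cos(x) - 2*sin(x) - cos(x).
Check: d/dx[x**2*sin(x) - x*sin(x) + 2*x*cos(x) - 2*sin(x) - cos(x)] = x**2*cos(x) - x*cos(x), which equals G'(x).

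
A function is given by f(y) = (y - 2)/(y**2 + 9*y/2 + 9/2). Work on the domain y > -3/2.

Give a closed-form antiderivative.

The denominator factors as (y + 3)*(2*y + 3); partial fractions split f into directly integrable pieces: -14/(3*(2*y + 3)) + 10/(3*(y + 3)).
Check: d/dy[-7*log(y + 3/2)/3 + 10*log(y + 3)/3] = (2*y - 4)/(2*y**2 + 9*y + 9), which equals f(y).

An antiderivative is F(y) = -7*log(y + 3/2)/3 + 10*log(y + 3)/3.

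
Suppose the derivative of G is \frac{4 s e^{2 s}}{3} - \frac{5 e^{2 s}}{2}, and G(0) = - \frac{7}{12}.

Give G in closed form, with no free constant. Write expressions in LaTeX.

G'(s) has the shape u'v + uv' for u = \frac{2 s}{3} - \frac{19}{12} and v = e^{2 s} — it is the derivative of the product u*v.
A general antiderivative is \frac{\left(8 s - 19\right) e^{2 s}}{12} + C.
The condition gives C = - \frac{7}{12} - (- \frac{19}{12}) = 1.
So G(s) = \frac{8 s e^{2 s} - 19 e^{2 s} + 12}{12}.
Check: d/ds[\frac{8 s e^{2 s} - 19 e^{2 s} + 12}{12}] = \frac{4 s e^{2 s}}{3} - \frac{5 e^{2 s}}{2} = G'(s).

G(s) = \frac{8 s e^{2 s} - 19 e^{2 s} + 12}{12}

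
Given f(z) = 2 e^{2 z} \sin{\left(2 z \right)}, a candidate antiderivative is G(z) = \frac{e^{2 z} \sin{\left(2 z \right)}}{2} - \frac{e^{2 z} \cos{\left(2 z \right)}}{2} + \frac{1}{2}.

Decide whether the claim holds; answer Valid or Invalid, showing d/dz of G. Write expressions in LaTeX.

d/dz[G] = 2 e^{2 z} \sin{\left(2 z \right)}
This equals f(z) exactly, so the claim holds.

Valid - differentiating G returns exactly f.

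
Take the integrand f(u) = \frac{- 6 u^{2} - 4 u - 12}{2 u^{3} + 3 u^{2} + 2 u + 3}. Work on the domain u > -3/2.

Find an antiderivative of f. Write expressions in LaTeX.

An antiderivative is F(u) = - 3 \log{\left(2 u + 3 \right)} - 2 \operatorname{atan}{\left(u \right)}.

A candidate is checked by its d/du: the result must match f(u).
Check: d/du[- 3 \log{\left(2 u + 3 \right)} - 2 \operatorname{atan}{\left(u \right)}] = \frac{- 6 u^{2} - 4 u - 12}{2 u^{3} + 3 u^{2} + 2 u + 3} = f(u).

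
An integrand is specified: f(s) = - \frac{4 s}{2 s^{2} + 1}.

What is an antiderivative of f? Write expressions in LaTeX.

f matches the chain-rule pattern g'(h)*h' with inner function h(s) = 2 s^{4} + 2 s^{2} + \frac{1}{2}; substituting u = h(s) collapses the integral.
Check: d/ds[- \frac{\log{\left(2 s^{4} + 2 s^{2} + \frac{1}{2} \right)}}{2}] = - \frac{4 s}{2 s^{2} + 1} = f(s).

An antiderivative is F(s) = - \frac{\log{\left(2 s^{4} + 2 s^{2} + \frac{1}{2} \right)}}{2}.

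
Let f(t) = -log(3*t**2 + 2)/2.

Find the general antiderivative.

For F(t) to be correct the identity F'(t) - f(t) = 0 must hold.
Check: d/dt[(-3*t*log(3*t**2 + 2) + 6*t - 2*sqrt(6)*atan(sqrt(6)*t/2))/6] = -log(3*t**2 + 2)/2 = f(t).

F(t) = (-3*t*log(3*t**2 + 2) + 6*t - 2*sqrt(6)*atan(sqrt(6)*t/2))/6 + C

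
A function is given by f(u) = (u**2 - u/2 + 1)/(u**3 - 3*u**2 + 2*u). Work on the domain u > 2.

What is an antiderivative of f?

The denominator factors as 2*u*(u - 2)*(u - 1); partial fractions split f into directly integrable pieces: -3/(2*(u - 1)) + 2/(u - 2) + 1/(2*u).
Check: d/du[(log(u) + 4*log(u - 2) - 3*log(u - 1))/2] = (2*u**2 - u + 2)/(2*u**3 - 6*u**2 + 4*u), which equals f(u).

An antiderivative is F(u) = (log(u) + 4*log(u - 2) - 3*log(u - 1))/2.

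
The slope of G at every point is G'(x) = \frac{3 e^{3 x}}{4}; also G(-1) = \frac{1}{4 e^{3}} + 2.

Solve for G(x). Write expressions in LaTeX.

Since d/dx undoes antidifferentiation here, G(x) must give back the stated G'(x).
A general antiderivative is \frac{e^{3 x}}{4} + C.
The condition gives C = \frac{1}{4 e^{3}} + 2 - (\frac{1}{4 e^{3}}) = 2.
So G(x) = \frac{e^{3 x}}{4} + 2.
Check: d/dx[\frac{e^{3 x}}{4} + 2] = \frac{3 e^{3 x}}{4} = G'(x).

G(x) = \frac{e^{3 x}}{4} + 2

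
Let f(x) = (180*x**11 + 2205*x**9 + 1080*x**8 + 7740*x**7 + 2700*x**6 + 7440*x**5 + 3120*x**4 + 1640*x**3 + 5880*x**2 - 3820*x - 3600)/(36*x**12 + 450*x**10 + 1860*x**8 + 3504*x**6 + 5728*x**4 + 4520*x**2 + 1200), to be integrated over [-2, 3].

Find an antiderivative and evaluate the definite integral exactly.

Whatever form F(x) takes, F'(x) = f(x) is non-negotiable.
F(x) = 5*(-24*x + (3*x**4 + 18*x**2 + 10)*log(2*x**4 + x**2 + 6) + 8)/(4*(3*x**4 + 18*x**2 + 10)) is an antiderivative of f.
Check: d/dx[5*(-24*x + (3*x**4 + 18*x**2 + 10)*log(2*x**4 + x**2 + 6) + 8)/(4*(3*x**4 + 18*x**2 + 10))] = (180*x**11 + 2205*x**9 + 1080*x**8 + 7740*x**7 + 2700*x**6 + 7440*x**5 + 3120*x**4 + 1640*x**3 + 5880*x**2 - 3820*x - 3600)/(36*x**12 + 450*x**10 + 1860*x**8 + 3504*x**6 + 5728*x**4 + 4520*x**2 + 1200) = f(x).
F(3) = -16/83 + 5*log(177)/4; F(-2) = 7/13 + 5*log(42)/4.
Integral = F(3) - F(-2) = -5*log(42)/4 - 789/1079 + 5*log(177)/4.

Antiderivative: F(x) = 5*(-24*x + (3*x**4 + 18*x**2 + 10)*log(2*x**4 + x**2 + 6) + 8)/(4*(3*x**4 + 18*x**2 + 10)); value = -5*log(42)/4 - 789/1079 + 5*log(177)/4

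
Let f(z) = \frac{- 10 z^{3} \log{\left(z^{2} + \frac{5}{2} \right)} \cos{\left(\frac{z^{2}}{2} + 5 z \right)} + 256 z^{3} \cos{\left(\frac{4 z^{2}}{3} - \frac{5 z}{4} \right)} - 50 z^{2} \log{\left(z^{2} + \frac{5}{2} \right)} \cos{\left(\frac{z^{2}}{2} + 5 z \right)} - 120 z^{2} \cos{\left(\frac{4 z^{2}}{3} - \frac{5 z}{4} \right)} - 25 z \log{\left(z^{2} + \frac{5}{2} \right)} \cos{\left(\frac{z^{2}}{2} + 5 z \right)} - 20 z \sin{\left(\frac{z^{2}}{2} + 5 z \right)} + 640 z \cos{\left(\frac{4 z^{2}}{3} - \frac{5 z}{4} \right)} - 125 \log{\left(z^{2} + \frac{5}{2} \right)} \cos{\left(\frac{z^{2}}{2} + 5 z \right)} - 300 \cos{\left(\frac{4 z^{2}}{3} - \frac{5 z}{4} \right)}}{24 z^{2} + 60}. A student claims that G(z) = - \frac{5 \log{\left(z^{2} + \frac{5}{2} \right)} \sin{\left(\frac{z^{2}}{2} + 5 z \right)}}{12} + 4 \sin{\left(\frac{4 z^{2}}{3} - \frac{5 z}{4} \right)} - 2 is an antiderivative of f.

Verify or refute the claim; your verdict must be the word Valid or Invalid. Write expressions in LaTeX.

Valid: G'(z) = f(z).

d/dz[G] = \frac{- 10 z^{3} \log{\left(z^{2} + \frac{5}{2} \right)} \cos{\left(\frac{z^{2}}{2} + 5 z \right)} + 256 z^{3} \cos{\left(\frac{4 z^{2}}{3} - \frac{5 z}{4} \right)} - 50 z^{2} \log{\left(z^{2} + \frac{5}{2} \right)} \cos{\left(\frac{z^{2}}{2} + 5 z \right)} - 120 z^{2} \cos{\left(\frac{4 z^{2}}{3} - \frac{5 z}{4} \right)} - 25 z \log{\left(z^{2} + \frac{5}{2} \right)} \cos{\left(\frac{z^{2}}{2} + 5 z \right)} - 20 z \sin{\left(\frac{z^{2}}{2} + 5 z \right)} + 640 z \cos{\left(\frac{4 z^{2}}{3} - \frac{5 z}{4} \right)} - 125 \log{\left(z^{2} + \frac{5}{2} \right)} \cos{\left(\frac{z^{2}}{2} + 5 z \right)} - 300 \cos{\left(\frac{4 z^{2}}{3} - \frac{5 z}{4} \right)}}{24 z^{2} + 60}
This equals f(z) exactly, so the claim holds.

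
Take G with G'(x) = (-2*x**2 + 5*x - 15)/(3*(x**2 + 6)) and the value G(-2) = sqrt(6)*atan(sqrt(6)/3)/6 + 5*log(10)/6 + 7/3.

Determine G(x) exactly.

Differentiate the proposed G(x) back; it has to land on the given G'(x).
A general antiderivative is -2*x/3 + 5*log(x**2 + 6)/6 - sqrt(6)*atan(sqrt(6)*x/6)/6 + C.
The condition gives C = sqrt(6)*atan(sqrt(6)/3)/6 + 5*log(10)/6 + 7/3 - (sqrt(6)*atan(sqrt(6)/3)/6 + 4/3 + 5*log(10)/6) = 1.
So G(x) = -2*x/3 + 5*log(x**2 + 6)/6 - sqrt(6)*atan(sqrt(6)*x/6)/6 + 1.
Check: d/dx[-2*x/3 + 5*log(x**2 + 6)/6 - sqrt(6)*atan(sqrt(6)*x/6)/6 + 1] = (-2*x**2 + 5*x - 15)/(3*x**2 + 18), which equals G'(x).

G(x) = -2*x/3 + 5*log(x**2 + 6)/6 - sqrt(6)*atan(sqrt(6)*x/6)/6 + 1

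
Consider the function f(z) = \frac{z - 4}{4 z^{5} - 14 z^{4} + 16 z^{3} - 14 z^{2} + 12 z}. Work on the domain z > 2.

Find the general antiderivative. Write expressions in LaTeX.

Factor the denominator (2 z \left(z - 2\right) \left(2 z - 3\right) \left(z^{2} + 1\right)) and decompose: f = \frac{23 z - 24}{130 \left(z^{2} + 1\right)} + \frac{20}{39 \left(2 z - 3\right)} - \frac{1}{10 \left(z - 2\right)} - \frac{1}{3 z}; each piece integrates to a log, atan, or power term.
Check: d/dz[- \frac{260 \log{\left(z \right)} + 78 \log{\left(z - 2 \right)} - 200 \log{\left(z - \frac{3}{2} \right)} - 69 \log{\left(z^{2} + 1 \right)} + 144 \operatorname{atan}{\left(z \right)}}{780}] = \frac{z - 4}{4 z^{5} - 14 z^{4} + 16 z^{3} - 14 z^{2} + 12 z} = f(z).

F(z) = - \frac{260 \log{\left(z \right)} + 78 \log{\left(z - 2 \right)} - 200 \log{\left(z - \frac{3}{2} \right)} - 69 \log{\left(z^{2} + 1 \right)} + 144 \operatorname{atan}{\left(z \right)}}{780} + C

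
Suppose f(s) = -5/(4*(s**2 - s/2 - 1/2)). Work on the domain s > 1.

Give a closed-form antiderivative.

An antiderivative is F(s) = 5*(-log(s - 1) + log(s + 1/2))/6.

Factor the denominator (2*(s - 1)*(2*s + 1)) and decompose: f = 5/(3*(2*s + 1)) - 5/(6*(s - 1)); each piece integrates to a log, atan, or power term.
Check: d/ds[5*(-log(s - 1) + log(s + 1/2))/6] = -5/(4*s**2 - 2*s - 2), which equals f(s).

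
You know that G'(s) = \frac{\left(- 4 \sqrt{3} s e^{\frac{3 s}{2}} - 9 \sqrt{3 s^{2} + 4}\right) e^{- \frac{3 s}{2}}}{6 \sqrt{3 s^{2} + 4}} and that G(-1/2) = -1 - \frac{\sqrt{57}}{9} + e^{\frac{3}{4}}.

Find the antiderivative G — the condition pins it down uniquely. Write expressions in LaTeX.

G(s) = - \frac{2 \sqrt{s^{2} + \frac{4}{3}}}{3} - 1 + e^{- \frac{3 s}{2}}

A candidate passes only if d/ds[G] lands on the given G'(s) exactly.
A general antiderivative is - \frac{2 \sqrt{s^{2} + \frac{4}{3}}}{3} + e^{- \frac{3 s}{2}} + C.
The condition gives C = -1 - \frac{\sqrt{57}}{9} + e^{\frac{3}{4}} - (- \frac{\sqrt{57}}{9} + e^{\frac{3}{4}}) = -1.
So G(s) = - \frac{2 \sqrt{s^{2} + \frac{4}{3}}}{3} - 1 + e^{- \frac{3 s}{2}}.
Check: d/ds[- \frac{2 \sqrt{s^{2} + \frac{4}{3}}}{3} - 1 + e^{- \frac{3 s}{2}}] = \frac{\left(- 4 \sqrt{3} s e^{\frac{3 s}{2}} - 9 \sqrt{3 s^{2} + 4}\right) e^{- \frac{3 s}{2}}}{6 \sqrt{3 s^{2} + 4}} = G'(s).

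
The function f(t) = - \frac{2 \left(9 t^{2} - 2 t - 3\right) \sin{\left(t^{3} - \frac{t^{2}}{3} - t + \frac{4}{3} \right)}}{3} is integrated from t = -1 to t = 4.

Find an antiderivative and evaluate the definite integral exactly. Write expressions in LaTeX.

f matches the chain-rule pattern g'(h)*h' with inner function h(t) = t^{3} - \frac{t^{2}}{3} - t + \frac{4}{3}; substituting u = h(t) collapses the integral.
F(t) = 2 \cos{\left(t^{3} - \frac{t^{2}}{3} - t + \frac{4}{3} \right)} is an antiderivative of f.
Check: d/dt[2 \cos{\left(t^{3} - \frac{t^{2}}{3} - t + \frac{4}{3} \right)}] = - 6 t^{2} \sin{\left(t^{3} - \frac{t^{2}}{3} - t + \frac{4}{3} \right)} + \frac{4 t \sin{\left(t^{3} - \frac{t^{2}}{3} - t + \frac{4}{3} \right)}}{3} + 2 \sin{\left(t^{3} - \frac{t^{2}}{3} - t + \frac{4}{3} \right)}, which equals f(t).
F(4) = 2 \cos{\left(56 \right)}; F(-1) = 2 \cos{\left(1 \right)}.
Integral = F(4) - F(-1) = - 2 \cos{\left(1 \right)} + 2 \cos{\left(56 \right)}.

Antiderivative: F(t) = 2 \cos{\left(t^{3} - \frac{t^{2}}{3} - t + \frac{4}{3} \right)}; value = - 2 \cos{\left(1 \right)} + 2 \cos{\left(56 \right)}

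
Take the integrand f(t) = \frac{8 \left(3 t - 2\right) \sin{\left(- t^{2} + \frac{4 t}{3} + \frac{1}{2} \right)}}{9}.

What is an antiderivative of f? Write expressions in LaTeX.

f matches the chain-rule pattern g'(h)*h' with inner function h(t) = - t^{2} + \frac{4 t}{3} + \frac{1}{2}; substituting u = h(t) collapses the integral.
Check: d/dt[\frac{4 \cos{\left(- t^{2} + \frac{4 t}{3} + \frac{1}{2} \right)}}{3}] = \frac{8 t \sin{\left(- t^{2} + \frac{4 t}{3} + \frac{1}{2} \right)}}{3} - \frac{16 \sin{\left(- t^{2} + \frac{4 t}{3} + \frac{1}{2} \right)}}{9}, which equals f(t).

An antiderivative is F(t) = \frac{4 \cos{\left(- t^{2} + \frac{4 t}{3} + \frac{1}{2} \right)}}{3}.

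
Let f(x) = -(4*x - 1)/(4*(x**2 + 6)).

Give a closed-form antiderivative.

An antiderivative is F(x) = (-12*log(x**2 + 6) + sqrt(6)*atan(sqrt(6)*x/6))/24.

Whatever form F(x) takes, F'(x) = f(x) is non-negotiable.
Check: d/dx[(-12*log(x**2 + 6) + sqrt(6)*atan(sqrt(6)*x/6))/24] = (1 - 4*x)/(4*x**2 + 24), which equals f(x).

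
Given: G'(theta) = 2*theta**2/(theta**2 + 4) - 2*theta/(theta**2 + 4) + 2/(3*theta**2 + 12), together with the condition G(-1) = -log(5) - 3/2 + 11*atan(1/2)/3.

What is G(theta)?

G(theta) = (12*theta - 6*log(theta**2 + 4) - 22*atan(theta/2) + 3)/6

Integrate term by term and add the pieces.
A general antiderivative is 2*theta - log(theta**2 + 4) - 11*atan(theta/2)/3 + C.
The condition gives C = -log(5) - 3/2 + 11*atan(1/2)/3 - (-2 - log(5) + 11*atan(1/2)/3) = 1/2.
So G(theta) = (12*theta - 6*log(theta**2 + 4) - 22*atan(theta/2) + 3)/6.
Check: d/dtheta[(12*theta - 6*log(theta**2 + 4) - 22*atan(theta/2) + 3)/6] = (6*theta**2 - 6*theta + 2)/(3*theta**2 + 12), which equals G'(theta).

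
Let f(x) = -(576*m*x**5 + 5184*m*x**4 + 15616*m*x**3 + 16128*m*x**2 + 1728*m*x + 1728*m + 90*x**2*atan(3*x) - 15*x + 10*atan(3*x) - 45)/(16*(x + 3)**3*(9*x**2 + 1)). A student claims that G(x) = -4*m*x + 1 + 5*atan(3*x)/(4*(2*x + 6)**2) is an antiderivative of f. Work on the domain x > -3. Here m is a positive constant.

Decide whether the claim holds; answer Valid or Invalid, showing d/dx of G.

Valid. The derivative of G reproduces f.

d/dx[G] = (-576*m*x**5 - 5184*m*x**4 - 15616*m*x**3 - 16128*m*x**2 - 1728*m*x - 1728*m - 90*x**2*atan(3*x) + 15*x - 10*atan(3*x) + 45)/(144*x**5 + 1296*x**4 + 3904*x**3 + 4032*x**2 + 432*x + 432)
This equals f(x) exactly, so the claim holds.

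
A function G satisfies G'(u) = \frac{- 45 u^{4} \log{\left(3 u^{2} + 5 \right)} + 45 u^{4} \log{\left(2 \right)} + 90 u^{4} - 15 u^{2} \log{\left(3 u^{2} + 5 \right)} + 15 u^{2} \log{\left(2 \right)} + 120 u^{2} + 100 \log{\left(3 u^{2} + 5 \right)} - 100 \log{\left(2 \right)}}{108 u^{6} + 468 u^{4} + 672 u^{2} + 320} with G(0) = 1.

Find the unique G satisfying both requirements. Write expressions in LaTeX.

G(u) = \frac{12 u^{2} + 5 u \log{\left(\frac{3 u^{2}}{2} + \frac{5}{2} \right)} + 16}{4 \left(3 u^{2} + 4\right)}

A first test for any G(u): its u-derivative must equal the given G'(u).
A general antiderivative is \frac{5 u \log{\left(\frac{3 u^{2}}{2} + \frac{5}{2} \right)}}{8 \left(\frac{3 u^{2}}{2} + 2\right)} + C.
The condition gives C = 1 - (0) = 1.
So G(u) = \frac{12 u^{2} + 5 u \log{\left(\frac{3 u^{2}}{2} + \frac{5}{2} \right)} + 16}{4 \left(3 u^{2} + 4\right)}.
Check: d/du[\frac{12 u^{2} + 5 u \log{\left(\frac{3 u^{2}}{2} + \frac{5}{2} \right)} + 16}{4 \left(3 u^{2} + 4\right)}] = \frac{- 45 u^{4} \log{\left(3 u^{2} + 5 \right)} + 45 u^{4} \log{\left(2 \right)} + 90 u^{4} - 15 u^{2} \log{\left(3 u^{2} + 5 \right)} + 15 u^{2} \log{\left(2 \right)} + 120 u^{2} + 100 \log{\left(3 u^{2} + 5 \right)} - 100 \log{\left(2 \right)}}{108 u^{6} + 468 u^{4} + 672 u^{2} + 320} = G'(u).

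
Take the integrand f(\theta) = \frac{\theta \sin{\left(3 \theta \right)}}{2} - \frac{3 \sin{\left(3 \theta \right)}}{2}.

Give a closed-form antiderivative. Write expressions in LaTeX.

An antiderivative is F(\theta) = - \frac{\theta \cos{\left(3 \theta \right)}}{6} + \frac{\sin{\left(3 \theta \right)}}{18} + \frac{\cos{\left(3 \theta \right)}}{2}.

The integrand splits into summands that can be handled one at a time.
Check: d/d\theta[- \frac{\theta \cos{\left(3 \theta \right)}}{6} + \frac{\sin{\left(3 \theta \right)}}{18} + \frac{\cos{\left(3 \theta \right)}}{2}] = \frac{\theta \sin{\left(3 \theta \right)}}{2} - \frac{3 \sin{\left(3 \theta \right)}}{2} = f(\theta).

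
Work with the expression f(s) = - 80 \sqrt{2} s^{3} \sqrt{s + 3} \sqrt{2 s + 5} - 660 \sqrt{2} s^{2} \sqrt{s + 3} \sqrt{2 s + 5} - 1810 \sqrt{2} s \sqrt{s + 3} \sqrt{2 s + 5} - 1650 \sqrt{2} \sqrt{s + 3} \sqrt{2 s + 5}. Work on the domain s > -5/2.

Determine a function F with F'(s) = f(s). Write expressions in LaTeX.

Recognize the product-rule pattern: f = u'v + uv' with u = - \left(2 s + 5\right)^{\frac{5}{2}}, v = \left(2 s + 6\right)^{\frac{5}{2}}, so integration by parts undoes it.
Check: d/ds[- 4 \sqrt{2} \left(s + 3\right)^{\frac{5}{2}} \left(2 s + 5\right)^{\frac{5}{2}}] = - 80 \sqrt{2} s^{3} \sqrt{s + 3} \sqrt{2 s + 5} - 660 \sqrt{2} s^{2} \sqrt{s + 3} \sqrt{2 s + 5} - 1810 \sqrt{2} s \sqrt{s + 3} \sqrt{2 s + 5} - 1650 \sqrt{2} \sqrt{s + 3} \sqrt{2 s + 5} = f(s).

An antiderivative is F(s) = - 4 \sqrt{2} \left(s + 3\right)^{\frac{5}{2}} \left(2 s + 5\right)^{\frac{5}{2}}.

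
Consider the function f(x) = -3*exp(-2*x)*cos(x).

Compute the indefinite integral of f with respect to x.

F(x) = -3*exp(-2*x)*sin(x)/5 + 6*exp(-2*x)*cos(x)/5 + C

Recover f(x) by differentiating a candidate F(x); any mismatch rules it out.
Check: d/dx[-3*exp(-2*x)*sin(x)/5 + 6*exp(-2*x)*cos(x)/5] = -3*exp(-2*x)*cos(x) = f(x).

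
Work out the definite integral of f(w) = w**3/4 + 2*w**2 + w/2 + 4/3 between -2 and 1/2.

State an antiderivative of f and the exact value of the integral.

Antiderivative: F(w) = w**4/16 + 2*w**3/3 + w**2/4 + 4*w/3; value = 1745/256

Integrate term by term and add the pieces.
F(w) = w**4/16 + 2*w**3/3 + w**2/4 + 4*w/3 is an antiderivative of f.
Check: d/dw[w**4/16 + 2*w**3/3 + w**2/4 + 4*w/3] = w**3/4 + 2*w**2 + w/2 + 4/3 = f(w).
F(1/2) = 209/256; F(-2) = -6.
Integral = F(1/2) - F(-2) = 1745/256.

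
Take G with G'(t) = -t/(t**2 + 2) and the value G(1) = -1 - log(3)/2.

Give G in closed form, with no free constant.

G(t) = -log(t**2 + 2)/2 - 1

The substitution u = t**2 + 2 works: G'(t) is exactly (dG/du)*(du/dt) for that inner function.
A general antiderivative is -log(t**2 + 2)/2 + C.
The condition gives C = -1 - log(3)/2 - (-log(3)/2) = -1.
So G(t) = -log(t**2 + 2)/2 - 1.
Check: d/dt[-log(t**2 + 2)/2 - 1] = -t/(t**2 + 2) = G'(t).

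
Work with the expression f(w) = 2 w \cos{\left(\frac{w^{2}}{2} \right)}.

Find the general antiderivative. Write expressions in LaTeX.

The substitution u = \frac{w^{2}}{2} works: f is exactly (dF/du)*(du/dw) for that inner function.
Check: d/dw[2 \sin{\left(\frac{w^{2}}{2} \right)}] = 2 w \cos{\left(\frac{w^{2}}{2} \right)} = f(w).

F(w) = 2 \sin{\left(\frac{w^{2}}{2} \right)} + C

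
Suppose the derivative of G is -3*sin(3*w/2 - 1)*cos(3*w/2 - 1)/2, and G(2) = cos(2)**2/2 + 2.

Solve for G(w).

G(w) = cos(3*w/2 - 1)**2/2 + 2

The substitution u = cos(3*w/2 - 1) works: G'(w) is exactly (dG/du)*(du/dw) for that inner function.
A general antiderivative is cos(3*w/2 - 1)**2/2 + C.
The condition gives C = cos(2)**2/2 + 2 - (cos(2)**2/2) = 2.
So G(w) = cos(3*w/2 - 1)**2/2 + 2.
Check: d/dw[cos(3*w/2 - 1)**2/2 + 2] = -3*sin(3*w/2 - 1)*cos(3*w/2 - 1)/2 = G'(w).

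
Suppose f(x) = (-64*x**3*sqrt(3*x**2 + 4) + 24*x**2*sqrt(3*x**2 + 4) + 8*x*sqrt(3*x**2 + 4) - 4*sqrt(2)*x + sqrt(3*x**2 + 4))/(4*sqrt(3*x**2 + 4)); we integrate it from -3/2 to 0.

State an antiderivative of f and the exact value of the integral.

Antiderivative: F(x) = -(48*x**4 - 24*x**3 - 12*x**2 - 3*x + 4*sqrt(2)*sqrt(3*x**2 + 4))/12; value = -2*sqrt(2)/3 + sqrt(86)/6 + 201/8

Recover f(x) by differentiating a candidate F(x); any mismatch rules it out.
F(x) = -(48*x**4 - 24*x**3 - 12*x**2 - 3*x + 4*sqrt(2)*sqrt(3*x**2 + 4))/12 is an antiderivative of f.
Check: d/dx[-(48*x**4 - 24*x**3 - 12*x**2 - 3*x + 4*sqrt(2)*sqrt(3*x**2 + 4))/12] = (-64*x**3*sqrt(3*x**2 + 4) + 24*x**2*sqrt(3*x**2 + 4) + 8*x*sqrt(3*x**2 + 4) - 4*sqrt(2)*x + sqrt(3*x**2 + 4))/(4*sqrt(3*x**2 + 4)) = f(x).
F(0) = -2*sqrt(2)/3; F(-3/2) = -201/8 - sqrt(86)/6.
Integral = F(0) - F(-3/2) = -2*sqrt(2)/3 + sqrt(86)/6 + 201/8.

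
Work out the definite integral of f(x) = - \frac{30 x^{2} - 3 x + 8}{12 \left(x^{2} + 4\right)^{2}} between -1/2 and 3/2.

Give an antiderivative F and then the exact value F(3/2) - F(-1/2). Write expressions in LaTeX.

Antiderivative: F(x) = \frac{- 16 x^{2} \operatorname{atan}{\left(\frac{x}{2} \right)} + 28 x - 64 \operatorname{atan}{\left(\frac{x}{2} \right)} - 3}{24 x^{2} + 96}; value = - \frac{2 \operatorname{atan}{\left(\frac{3}{4} \right)}}{3} - \frac{2 \operatorname{atan}{\left(\frac{1}{4} \right)}}{3} + \frac{32}{75}

Any candidate F(x) must reproduce f(x) exactly when differentiated.
F(x) = \frac{- 16 x^{2} \operatorname{atan}{\left(\frac{x}{2} \right)} + 28 x - 64 \operatorname{atan}{\left(\frac{x}{2} \right)} - 3}{24 x^{2} + 96} is an antiderivative of f.
Check: d/dx[\frac{- 16 x^{2} \operatorname{atan}{\left(\frac{x}{2} \right)} + 28 x - 64 \operatorname{atan}{\left(\frac{x}{2} \right)} - 3}{24 x^{2} + 96}] = \frac{- 30 x^{2} + 3 x - 8}{12 x^{4} + 96 x^{2} + 192}, which equals f(x).
F(3/2) = \frac{13}{50} - \frac{2 \operatorname{atan}{\left(\frac{3}{4} \right)}}{3}; F(-1/2) = - \frac{1}{6} + \frac{2 \operatorname{atan}{\left(\frac{1}{4} \right)}}{3}.
Integral = F(3/2) - F(-1/2) = - \frac{2 \operatorname{atan}{\left(\frac{3}{4} \right)}}{3} - \frac{2 \operatorname{atan}{\left(\frac{1}{4} \right)}}{3} + \frac{32}{75}.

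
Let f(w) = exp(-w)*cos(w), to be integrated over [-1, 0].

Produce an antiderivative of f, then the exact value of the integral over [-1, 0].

Antiderivative: F(w) = (sin(w) - cos(w))*exp(-w)/2; value = -1/2 + exp(1)*cos(1)/2 + exp(1)*sin(1)/2

For F(w) to be correct the identity F'(w) - f(w) = 0 must hold.
F(w) = (sin(w) - cos(w))*exp(-w)/2 is an antiderivative of f.
Check: d/dw[(sin(w) - cos(w))*exp(-w)/2] = exp(-w)*cos(w) = f(w).
F(0) = -1/2; F(-1) = -exp(1)*sin(1)/2 - exp(1)*cos(1)/2.
Integral = F(0) - F(-1) = -1/2 + exp(1)*cos(1)/2 + exp(1)*sin(1)/2.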